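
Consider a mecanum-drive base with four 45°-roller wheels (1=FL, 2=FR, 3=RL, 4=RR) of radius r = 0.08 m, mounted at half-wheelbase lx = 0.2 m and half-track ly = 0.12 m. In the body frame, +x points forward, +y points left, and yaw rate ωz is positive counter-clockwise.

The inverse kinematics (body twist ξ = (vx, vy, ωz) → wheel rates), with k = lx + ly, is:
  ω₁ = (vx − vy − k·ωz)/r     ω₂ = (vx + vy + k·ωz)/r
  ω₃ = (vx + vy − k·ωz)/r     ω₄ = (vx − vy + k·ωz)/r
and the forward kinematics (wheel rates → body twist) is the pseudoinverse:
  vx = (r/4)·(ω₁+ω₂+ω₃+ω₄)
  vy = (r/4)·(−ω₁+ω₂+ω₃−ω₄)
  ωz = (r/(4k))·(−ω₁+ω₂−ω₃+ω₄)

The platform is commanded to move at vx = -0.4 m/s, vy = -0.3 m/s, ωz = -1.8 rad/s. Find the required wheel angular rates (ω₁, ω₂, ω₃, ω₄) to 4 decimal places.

(5.9500, -15.9500, -1.5500, -8.4500)

k = lx + ly = 0.2 + 0.12 = 0.3200;  k·ωz = 0.3200·-1.8 = -0.5760
ω₁ (FL) = (vx − vy − k·ωz)/r = 0.4760/0.08 = 5.9500
ω₂ (FR) = (vx + vy + k·ωz)/r = -1.2760/0.08 = -15.9500
ω₃ (RL) = (vx + vy − k·ωz)/r = -0.1240/0.08 = -1.5500
ω₄ (RR) = (vx − vy + k·ωz)/r = -0.6760/0.08 = -8.4500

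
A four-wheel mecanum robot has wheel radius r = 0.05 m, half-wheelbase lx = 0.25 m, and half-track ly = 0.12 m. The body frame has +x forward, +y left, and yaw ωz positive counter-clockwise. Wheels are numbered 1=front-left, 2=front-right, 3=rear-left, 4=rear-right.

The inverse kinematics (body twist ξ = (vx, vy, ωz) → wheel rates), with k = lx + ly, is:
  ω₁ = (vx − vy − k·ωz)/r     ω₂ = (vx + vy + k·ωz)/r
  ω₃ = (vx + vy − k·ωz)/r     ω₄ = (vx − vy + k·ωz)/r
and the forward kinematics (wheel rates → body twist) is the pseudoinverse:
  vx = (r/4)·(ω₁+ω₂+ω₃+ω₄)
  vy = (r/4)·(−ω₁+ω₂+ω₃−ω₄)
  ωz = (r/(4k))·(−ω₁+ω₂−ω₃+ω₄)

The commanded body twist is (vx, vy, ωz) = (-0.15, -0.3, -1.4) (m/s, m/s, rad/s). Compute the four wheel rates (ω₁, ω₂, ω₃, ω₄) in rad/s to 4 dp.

(13.3600, -19.3600, 1.3600, -7.3600)

k = lx + ly = 0.25 + 0.12 = 0.3700;  k·ωz = 0.3700·-1.4 = -0.5180
ω₁ (FL) = (vx − vy − k·ωz)/r = 0.6680/0.05 = 13.3600
ω₂ (FR) = (vx + vy + k·ωz)/r = -0.9680/0.05 = -19.3600
ω₃ (RL) = (vx + vy − k·ωz)/r = 0.0680/0.05 = 1.3600
ω₄ (RR) = (vx − vy + k·ωz)/r = -0.3680/0.05 = -7.3600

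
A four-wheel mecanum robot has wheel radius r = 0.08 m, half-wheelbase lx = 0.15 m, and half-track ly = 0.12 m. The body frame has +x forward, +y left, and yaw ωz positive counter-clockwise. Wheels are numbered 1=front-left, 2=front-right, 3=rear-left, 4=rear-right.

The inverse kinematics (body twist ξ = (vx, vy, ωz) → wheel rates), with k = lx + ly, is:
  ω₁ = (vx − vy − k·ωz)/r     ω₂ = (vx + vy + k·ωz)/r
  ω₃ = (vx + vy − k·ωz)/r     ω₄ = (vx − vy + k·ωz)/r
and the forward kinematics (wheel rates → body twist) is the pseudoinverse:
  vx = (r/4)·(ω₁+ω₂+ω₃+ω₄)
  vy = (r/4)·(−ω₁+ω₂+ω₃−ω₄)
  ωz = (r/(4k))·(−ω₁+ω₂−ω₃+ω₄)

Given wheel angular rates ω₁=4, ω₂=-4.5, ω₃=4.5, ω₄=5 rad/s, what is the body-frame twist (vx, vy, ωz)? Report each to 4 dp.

(0.1800, -0.1800, -0.5926)

k = lx + ly = 0.15 + 0.12 = 0.2700
ω₁+ω₂+ω₃+ω₄ = 9.0000  →  vx = (0.08/4)·9.0000 = 0.1800
−ω₁+ω₂+ω₃−ω₄ = -9.0000  →  vy = (0.08/4)·-9.0000 = -0.1800
−ω₁+ω₂−ω₃+ω₄ = -8.0000  →  ωz = (0.08/1.0800)·-8.0000 = -0.5926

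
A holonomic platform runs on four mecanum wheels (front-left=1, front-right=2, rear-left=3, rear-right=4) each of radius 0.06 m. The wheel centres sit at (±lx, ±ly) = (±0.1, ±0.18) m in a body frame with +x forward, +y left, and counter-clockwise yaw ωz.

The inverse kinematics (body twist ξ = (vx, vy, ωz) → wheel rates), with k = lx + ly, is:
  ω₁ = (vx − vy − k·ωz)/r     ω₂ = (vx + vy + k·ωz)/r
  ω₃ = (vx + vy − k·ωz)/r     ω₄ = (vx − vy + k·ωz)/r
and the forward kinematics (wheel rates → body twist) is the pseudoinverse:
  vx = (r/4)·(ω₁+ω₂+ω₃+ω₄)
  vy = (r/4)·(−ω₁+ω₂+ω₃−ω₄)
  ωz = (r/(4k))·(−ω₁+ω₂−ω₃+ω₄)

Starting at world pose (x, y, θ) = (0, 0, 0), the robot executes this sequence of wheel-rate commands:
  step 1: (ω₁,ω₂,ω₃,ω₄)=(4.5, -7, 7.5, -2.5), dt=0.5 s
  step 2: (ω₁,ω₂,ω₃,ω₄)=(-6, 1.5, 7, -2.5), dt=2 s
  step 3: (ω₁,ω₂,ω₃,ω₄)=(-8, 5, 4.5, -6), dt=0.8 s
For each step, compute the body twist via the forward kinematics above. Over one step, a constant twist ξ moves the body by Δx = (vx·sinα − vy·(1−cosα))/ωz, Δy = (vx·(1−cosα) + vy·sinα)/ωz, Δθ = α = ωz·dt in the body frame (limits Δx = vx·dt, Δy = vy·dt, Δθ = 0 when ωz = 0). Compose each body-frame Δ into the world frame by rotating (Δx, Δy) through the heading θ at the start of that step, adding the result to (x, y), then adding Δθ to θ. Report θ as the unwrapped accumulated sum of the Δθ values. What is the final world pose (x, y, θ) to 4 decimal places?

step 1: ξ=(vx,vy,ωz)=(0.0375, -0.0225, -1.1518), dt=0.5 → body Δ=(0.0146, -0.0159, -0.5759) → world pose (0.0146, -0.0159, -0.5759)
step 2: ξ=(vx,vy,ωz)=(0.0000, 0.2550, -0.1071), dt=2.0 → body Δ=(0.0544, 0.5061, -0.2143) → world pose (0.3359, 0.3789, -0.7902)
step 3: ξ=(vx,vy,ωz)=(-0.0675, 0.3525, 0.1339), dt=0.8 → body Δ=(-0.0690, 0.2786, 0.1071) → world pose (0.4852, 0.6240, -0.6830)

(0.4852, 0.6240, -0.6830)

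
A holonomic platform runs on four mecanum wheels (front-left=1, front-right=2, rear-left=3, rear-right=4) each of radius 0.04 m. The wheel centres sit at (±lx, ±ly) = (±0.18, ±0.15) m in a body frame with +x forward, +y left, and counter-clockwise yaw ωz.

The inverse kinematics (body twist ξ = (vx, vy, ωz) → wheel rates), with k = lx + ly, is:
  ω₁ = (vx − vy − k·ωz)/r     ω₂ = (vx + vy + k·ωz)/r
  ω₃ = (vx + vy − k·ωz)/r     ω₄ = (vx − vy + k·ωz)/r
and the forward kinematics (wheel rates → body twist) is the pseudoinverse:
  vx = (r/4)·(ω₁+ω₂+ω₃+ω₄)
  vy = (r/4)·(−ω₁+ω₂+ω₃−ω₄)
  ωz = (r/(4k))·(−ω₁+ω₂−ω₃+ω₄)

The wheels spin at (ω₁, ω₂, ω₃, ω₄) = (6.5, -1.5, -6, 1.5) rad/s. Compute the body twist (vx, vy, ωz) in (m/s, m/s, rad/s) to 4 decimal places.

k = lx + ly = 0.18 + 0.15 = 0.3300
ω₁+ω₂+ω₃+ω₄ = 0.5000  →  vx = (0.04/4)·0.5000 = 0.0050
−ω₁+ω₂+ω₃−ω₄ = -15.5000  →  vy = (0.04/4)·-15.5000 = -0.1550
−ω₁+ω₂−ω₃+ω₄ = -0.5000  →  ωz = (0.04/1.3200)·-0.5000 = -0.0152

(0.0050, -0.1550, -0.0152)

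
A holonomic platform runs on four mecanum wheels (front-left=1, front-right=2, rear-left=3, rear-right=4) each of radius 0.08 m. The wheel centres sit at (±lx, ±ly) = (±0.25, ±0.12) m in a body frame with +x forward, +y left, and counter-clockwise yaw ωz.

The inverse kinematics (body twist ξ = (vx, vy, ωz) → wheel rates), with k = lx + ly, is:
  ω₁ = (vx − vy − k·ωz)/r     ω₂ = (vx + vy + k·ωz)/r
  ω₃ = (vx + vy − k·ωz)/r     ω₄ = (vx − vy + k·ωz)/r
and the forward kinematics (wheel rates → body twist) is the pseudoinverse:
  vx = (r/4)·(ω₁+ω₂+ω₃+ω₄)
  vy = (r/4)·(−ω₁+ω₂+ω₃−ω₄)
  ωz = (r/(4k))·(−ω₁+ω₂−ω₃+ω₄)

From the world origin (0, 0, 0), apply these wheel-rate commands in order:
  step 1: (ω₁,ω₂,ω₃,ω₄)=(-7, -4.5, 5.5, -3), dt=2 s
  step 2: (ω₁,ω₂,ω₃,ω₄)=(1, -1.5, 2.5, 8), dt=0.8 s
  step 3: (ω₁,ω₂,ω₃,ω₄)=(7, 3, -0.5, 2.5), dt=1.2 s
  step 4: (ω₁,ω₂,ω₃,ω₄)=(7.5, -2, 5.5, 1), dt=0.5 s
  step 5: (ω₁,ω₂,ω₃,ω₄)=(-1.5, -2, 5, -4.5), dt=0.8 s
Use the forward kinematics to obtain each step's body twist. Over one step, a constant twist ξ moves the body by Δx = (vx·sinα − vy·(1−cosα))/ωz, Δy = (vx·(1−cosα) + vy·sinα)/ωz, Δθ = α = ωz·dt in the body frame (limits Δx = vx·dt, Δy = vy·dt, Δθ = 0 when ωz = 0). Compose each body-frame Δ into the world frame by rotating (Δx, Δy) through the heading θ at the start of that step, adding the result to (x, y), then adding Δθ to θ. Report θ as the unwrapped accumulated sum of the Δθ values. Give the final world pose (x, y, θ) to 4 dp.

(0.1872, 0.0135, -1.3946)

step 1: ξ=(vx,vy,ωz)=(-0.1800, 0.2200, -0.3243), dt=2.0 → body Δ=(-0.1975, 0.5225, -0.6486) → world pose (-0.1975, 0.5225, -0.6486)
step 2: ξ=(vx,vy,ωz)=(0.2000, -0.1600, 0.1622), dt=0.8 → body Δ=(0.1678, -0.1173, 0.1297) → world pose (-0.1346, 0.3277, -0.5189)
step 3: ξ=(vx,vy,ωz)=(0.2400, -0.1400, -0.0541), dt=1.2 → body Δ=(0.2824, -0.1772, -0.0649) → world pose (0.0227, 0.0337, -0.5838)
step 4: ξ=(vx,vy,ωz)=(0.2400, -0.1000, -0.7568), dt=0.5 → body Δ=(0.1078, -0.0712, -0.3784) → world pose (0.0734, -0.0851, -0.9622)
step 5: ξ=(vx,vy,ωz)=(-0.0600, 0.1800, -0.5405), dt=0.8 → body Δ=(-0.0159, 0.1498, -0.4324) → world pose (0.1872, 0.0135, -1.3946)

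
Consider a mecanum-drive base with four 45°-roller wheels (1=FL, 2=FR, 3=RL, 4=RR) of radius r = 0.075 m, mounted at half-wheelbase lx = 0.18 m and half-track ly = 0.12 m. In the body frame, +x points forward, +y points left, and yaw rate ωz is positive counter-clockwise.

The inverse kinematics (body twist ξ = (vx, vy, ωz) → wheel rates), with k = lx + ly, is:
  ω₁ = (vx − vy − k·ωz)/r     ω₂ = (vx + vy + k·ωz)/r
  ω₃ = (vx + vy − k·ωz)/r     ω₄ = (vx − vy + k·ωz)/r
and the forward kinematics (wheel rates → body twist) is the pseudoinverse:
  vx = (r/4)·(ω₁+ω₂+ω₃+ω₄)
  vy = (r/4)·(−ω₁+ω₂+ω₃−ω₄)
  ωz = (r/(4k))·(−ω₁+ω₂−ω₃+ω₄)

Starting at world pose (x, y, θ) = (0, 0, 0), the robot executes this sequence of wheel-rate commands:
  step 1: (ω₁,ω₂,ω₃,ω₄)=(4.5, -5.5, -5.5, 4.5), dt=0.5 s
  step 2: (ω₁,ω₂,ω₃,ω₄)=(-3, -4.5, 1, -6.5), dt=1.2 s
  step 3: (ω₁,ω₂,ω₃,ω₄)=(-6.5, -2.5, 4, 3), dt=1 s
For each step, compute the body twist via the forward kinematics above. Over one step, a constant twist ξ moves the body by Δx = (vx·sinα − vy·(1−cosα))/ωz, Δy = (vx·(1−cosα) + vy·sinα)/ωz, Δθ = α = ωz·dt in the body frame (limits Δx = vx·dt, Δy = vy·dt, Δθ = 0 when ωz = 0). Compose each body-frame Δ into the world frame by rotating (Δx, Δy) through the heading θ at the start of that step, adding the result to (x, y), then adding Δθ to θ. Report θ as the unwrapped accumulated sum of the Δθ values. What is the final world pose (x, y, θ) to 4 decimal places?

step 1: ξ=(vx,vy,ωz)=(-0.0375, -0.3750, 0.0000), dt=0.5 → body Δ=(-0.0188, -0.1875, 0.0000) → world pose (-0.0188, -0.1875, 0.0000)
step 2: ξ=(vx,vy,ωz)=(-0.2437, 0.1125, -0.5625), dt=1.2 → body Δ=(-0.2269, 0.2200, -0.6750) → world pose (-0.2457, 0.0325, -0.6750)
step 3: ξ=(vx,vy,ωz)=(-0.0375, 0.0938, 0.1875), dt=1.0 → body Δ=(-0.0460, 0.0897, 0.1875) → world pose (-0.2256, 0.1313, -0.4875)

(-0.2256, 0.1313, -0.4875)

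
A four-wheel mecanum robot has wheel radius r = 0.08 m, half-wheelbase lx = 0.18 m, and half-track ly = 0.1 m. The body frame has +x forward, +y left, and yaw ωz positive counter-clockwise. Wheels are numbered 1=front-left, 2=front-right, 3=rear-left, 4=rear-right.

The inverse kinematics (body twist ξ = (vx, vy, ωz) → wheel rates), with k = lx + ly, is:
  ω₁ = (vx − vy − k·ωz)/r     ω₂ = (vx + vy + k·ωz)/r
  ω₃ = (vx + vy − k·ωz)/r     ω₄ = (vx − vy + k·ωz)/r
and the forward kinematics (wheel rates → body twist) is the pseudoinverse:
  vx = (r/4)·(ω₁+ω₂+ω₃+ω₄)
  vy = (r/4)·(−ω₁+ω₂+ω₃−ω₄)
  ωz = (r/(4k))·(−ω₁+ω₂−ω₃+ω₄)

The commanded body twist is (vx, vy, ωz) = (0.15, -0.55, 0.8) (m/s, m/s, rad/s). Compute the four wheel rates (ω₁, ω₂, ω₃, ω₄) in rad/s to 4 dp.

k = lx + ly = 0.18 + 0.1 = 0.2800;  k·ωz = 0.2800·0.8 = 0.2240
ω₁ (FL) = (vx − vy − k·ωz)/r = 0.4760/0.08 = 5.9500
ω₂ (FR) = (vx + vy + k·ωz)/r = -0.1760/0.08 = -2.2000
ω₃ (RL) = (vx + vy − k·ωz)/r = -0.6240/0.08 = -7.8000
ω₄ (RR) = (vx − vy + k·ωz)/r = 0.9240/0.08 = 11.5500

(5.9500, -2.2000, -7.8000, 11.5500)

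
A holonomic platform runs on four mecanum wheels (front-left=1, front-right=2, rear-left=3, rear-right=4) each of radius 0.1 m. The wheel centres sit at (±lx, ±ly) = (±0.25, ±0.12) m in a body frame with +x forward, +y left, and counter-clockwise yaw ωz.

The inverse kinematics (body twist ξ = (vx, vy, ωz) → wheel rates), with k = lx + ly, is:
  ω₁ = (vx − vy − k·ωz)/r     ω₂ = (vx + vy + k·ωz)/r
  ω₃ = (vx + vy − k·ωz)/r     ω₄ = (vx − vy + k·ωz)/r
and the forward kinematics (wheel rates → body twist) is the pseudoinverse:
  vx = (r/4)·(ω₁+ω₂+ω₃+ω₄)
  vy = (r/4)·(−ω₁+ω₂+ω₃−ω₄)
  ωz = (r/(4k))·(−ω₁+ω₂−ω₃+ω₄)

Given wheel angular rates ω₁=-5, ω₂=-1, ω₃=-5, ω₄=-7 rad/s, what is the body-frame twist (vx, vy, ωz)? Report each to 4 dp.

(-0.4500, 0.1500, 0.1351)

k = lx + ly = 0.25 + 0.12 = 0.3700
ω₁+ω₂+ω₃+ω₄ = -18.0000  →  vx = (0.1/4)·-18.0000 = -0.4500
−ω₁+ω₂+ω₃−ω₄ = 6.0000  →  vy = (0.1/4)·6.0000 = 0.1500
−ω₁+ω₂−ω₃+ω₄ = 2.0000  →  ωz = (0.1/1.4800)·2.0000 = 0.1351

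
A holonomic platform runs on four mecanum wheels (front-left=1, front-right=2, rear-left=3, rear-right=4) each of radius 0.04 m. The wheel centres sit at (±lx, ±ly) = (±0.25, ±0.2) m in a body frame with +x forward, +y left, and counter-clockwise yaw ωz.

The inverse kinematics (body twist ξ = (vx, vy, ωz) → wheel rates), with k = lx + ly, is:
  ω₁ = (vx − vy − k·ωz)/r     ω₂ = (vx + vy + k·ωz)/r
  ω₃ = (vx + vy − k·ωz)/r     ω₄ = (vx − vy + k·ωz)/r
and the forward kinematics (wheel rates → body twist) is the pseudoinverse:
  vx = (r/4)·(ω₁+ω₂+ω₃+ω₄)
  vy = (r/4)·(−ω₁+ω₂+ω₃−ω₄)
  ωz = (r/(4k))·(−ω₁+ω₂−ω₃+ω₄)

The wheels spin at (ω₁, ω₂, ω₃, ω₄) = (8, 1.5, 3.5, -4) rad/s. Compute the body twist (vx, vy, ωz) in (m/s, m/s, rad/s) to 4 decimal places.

(0.0900, 0.0100, -0.3111)

k = lx + ly = 0.25 + 0.2 = 0.4500
ω₁+ω₂+ω₃+ω₄ = 9.0000  →  vx = (0.04/4)·9.0000 = 0.0900
−ω₁+ω₂+ω₃−ω₄ = 1.0000  →  vy = (0.04/4)·1.0000 = 0.0100
−ω₁+ω₂−ω₃+ω₄ = -14.0000  →  ωz = (0.04/1.8000)·-14.0000 = -0.3111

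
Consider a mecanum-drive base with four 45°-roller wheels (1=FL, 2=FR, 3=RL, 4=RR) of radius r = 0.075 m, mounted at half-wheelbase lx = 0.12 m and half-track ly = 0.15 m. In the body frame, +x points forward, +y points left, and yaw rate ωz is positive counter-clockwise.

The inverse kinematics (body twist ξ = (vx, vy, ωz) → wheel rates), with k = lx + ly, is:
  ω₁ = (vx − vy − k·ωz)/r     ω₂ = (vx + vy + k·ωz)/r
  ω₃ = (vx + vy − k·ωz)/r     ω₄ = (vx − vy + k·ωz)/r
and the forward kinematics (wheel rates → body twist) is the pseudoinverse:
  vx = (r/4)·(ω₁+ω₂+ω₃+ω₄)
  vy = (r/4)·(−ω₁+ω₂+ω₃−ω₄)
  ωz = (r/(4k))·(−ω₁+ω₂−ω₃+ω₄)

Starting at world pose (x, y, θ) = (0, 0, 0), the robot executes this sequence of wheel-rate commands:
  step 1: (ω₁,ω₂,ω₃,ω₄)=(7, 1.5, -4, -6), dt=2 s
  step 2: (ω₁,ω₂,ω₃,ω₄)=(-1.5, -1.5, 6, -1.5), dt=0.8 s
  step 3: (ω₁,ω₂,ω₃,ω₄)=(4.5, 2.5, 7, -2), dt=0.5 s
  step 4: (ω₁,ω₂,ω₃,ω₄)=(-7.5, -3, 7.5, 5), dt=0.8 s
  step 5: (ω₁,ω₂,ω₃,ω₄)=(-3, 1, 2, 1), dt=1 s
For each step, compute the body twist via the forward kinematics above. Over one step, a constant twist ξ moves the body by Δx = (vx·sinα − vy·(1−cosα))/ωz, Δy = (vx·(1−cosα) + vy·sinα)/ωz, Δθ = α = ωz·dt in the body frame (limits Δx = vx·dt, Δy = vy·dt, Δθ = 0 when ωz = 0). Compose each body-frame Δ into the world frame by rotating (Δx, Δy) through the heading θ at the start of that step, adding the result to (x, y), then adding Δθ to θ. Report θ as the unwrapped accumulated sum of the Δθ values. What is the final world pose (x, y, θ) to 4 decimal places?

(0.2489, -0.2599, -1.5208)

step 1: ξ=(vx,vy,ωz)=(-0.0281, -0.0656, -0.5208), dt=2.0 → body Δ=(-0.1090, -0.0820, -1.0417) → world pose (-0.1090, -0.0820, -1.0417)
step 2: ξ=(vx,vy,ωz)=(0.0281, 0.1406, -0.5208), dt=0.8 → body Δ=(0.0450, 0.1047, -0.4167) → world pose (0.0040, -0.0680, -1.4583)
step 3: ξ=(vx,vy,ωz)=(0.2250, 0.1313, -0.7639), dt=0.5 → body Δ=(0.1222, 0.0428, -0.3819) → world pose (0.0603, -0.1846, -1.8403)
step 4: ξ=(vx,vy,ωz)=(0.0375, 0.1313, 0.1389), dt=0.8 → body Δ=(0.0241, 0.1064, 0.1111) → world pose (0.1565, -0.2362, -1.7292)
step 5: ξ=(vx,vy,ωz)=(0.0188, 0.0938, 0.2083), dt=1.0 → body Δ=(0.0089, 0.0950, 0.2083) → world pose (0.2489, -0.2599, -1.5208)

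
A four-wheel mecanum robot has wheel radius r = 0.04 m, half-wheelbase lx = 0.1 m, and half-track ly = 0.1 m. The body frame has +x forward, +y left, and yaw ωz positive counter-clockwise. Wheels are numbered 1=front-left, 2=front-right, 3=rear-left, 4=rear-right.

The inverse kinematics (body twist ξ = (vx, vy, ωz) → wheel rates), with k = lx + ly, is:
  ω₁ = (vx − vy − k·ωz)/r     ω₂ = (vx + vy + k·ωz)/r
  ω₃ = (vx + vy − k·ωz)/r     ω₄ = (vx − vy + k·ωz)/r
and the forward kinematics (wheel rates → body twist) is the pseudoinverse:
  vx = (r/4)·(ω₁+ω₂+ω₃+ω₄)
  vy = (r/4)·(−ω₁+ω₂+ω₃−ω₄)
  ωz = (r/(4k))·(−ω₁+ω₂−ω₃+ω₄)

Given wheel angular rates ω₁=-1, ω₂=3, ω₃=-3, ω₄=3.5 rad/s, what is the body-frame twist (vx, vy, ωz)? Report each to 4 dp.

k = lx + ly = 0.1 + 0.1 = 0.2000
ω₁+ω₂+ω₃+ω₄ = 2.5000  →  vx = (0.04/4)·2.5000 = 0.0250
−ω₁+ω₂+ω₃−ω₄ = -2.5000  →  vy = (0.04/4)·-2.5000 = -0.0250
−ω₁+ω₂−ω₃+ω₄ = 10.5000  →  ωz = (0.04/0.8000)·10.5000 = 0.5250

(0.0250, -0.0250, 0.5250)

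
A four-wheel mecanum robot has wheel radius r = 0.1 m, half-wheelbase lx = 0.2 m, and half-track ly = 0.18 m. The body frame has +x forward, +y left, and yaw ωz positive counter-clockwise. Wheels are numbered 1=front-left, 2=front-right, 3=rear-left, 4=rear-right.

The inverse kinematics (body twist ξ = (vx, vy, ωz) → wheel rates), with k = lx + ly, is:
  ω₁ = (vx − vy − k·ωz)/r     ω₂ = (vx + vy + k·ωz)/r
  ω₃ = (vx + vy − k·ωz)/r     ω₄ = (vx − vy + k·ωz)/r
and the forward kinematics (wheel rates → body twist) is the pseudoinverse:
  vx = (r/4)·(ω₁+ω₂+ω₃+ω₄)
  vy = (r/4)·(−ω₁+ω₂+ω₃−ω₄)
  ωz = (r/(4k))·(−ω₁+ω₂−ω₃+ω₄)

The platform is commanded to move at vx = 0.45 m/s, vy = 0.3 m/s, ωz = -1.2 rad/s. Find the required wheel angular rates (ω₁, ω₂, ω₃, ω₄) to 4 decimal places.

k = lx + ly = 0.2 + 0.18 = 0.3800;  k·ωz = 0.3800·-1.2 = -0.4560
ω₁ (FL) = (vx − vy − k·ωz)/r = 0.6060/0.1 = 6.0600
ω₂ (FR) = (vx + vy + k·ωz)/r = 0.2940/0.1 = 2.9400
ω₃ (RL) = (vx + vy − k·ωz)/r = 1.2060/0.1 = 12.0600
ω₄ (RR) = (vx − vy + k·ωz)/r = -0.3060/0.1 = -3.0600

(6.0600, 2.9400, 12.0600, -3.0600)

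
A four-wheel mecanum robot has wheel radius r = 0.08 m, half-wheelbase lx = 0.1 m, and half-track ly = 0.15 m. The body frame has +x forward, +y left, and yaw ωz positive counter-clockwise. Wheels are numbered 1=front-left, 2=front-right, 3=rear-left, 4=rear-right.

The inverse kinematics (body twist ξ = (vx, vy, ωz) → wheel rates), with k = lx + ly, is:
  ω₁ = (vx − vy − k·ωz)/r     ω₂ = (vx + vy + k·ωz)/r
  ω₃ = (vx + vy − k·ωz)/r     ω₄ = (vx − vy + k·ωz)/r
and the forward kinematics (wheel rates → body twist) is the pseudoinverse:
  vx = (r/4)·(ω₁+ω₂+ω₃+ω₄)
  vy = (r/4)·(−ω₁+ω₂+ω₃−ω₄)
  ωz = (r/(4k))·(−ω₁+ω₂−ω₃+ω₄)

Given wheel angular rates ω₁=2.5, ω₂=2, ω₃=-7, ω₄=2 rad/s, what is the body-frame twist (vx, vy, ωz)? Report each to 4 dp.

(-0.0100, -0.1900, 0.6800)

k = lx + ly = 0.1 + 0.15 = 0.2500
ω₁+ω₂+ω₃+ω₄ = -0.5000  →  vx = (0.08/4)·-0.5000 = -0.0100
−ω₁+ω₂+ω₃−ω₄ = -9.5000  →  vy = (0.08/4)·-9.5000 = -0.1900
−ω₁+ω₂−ω₃+ω₄ = 8.5000  →  ωz = (0.08/1.0000)·8.5000 = 0.6800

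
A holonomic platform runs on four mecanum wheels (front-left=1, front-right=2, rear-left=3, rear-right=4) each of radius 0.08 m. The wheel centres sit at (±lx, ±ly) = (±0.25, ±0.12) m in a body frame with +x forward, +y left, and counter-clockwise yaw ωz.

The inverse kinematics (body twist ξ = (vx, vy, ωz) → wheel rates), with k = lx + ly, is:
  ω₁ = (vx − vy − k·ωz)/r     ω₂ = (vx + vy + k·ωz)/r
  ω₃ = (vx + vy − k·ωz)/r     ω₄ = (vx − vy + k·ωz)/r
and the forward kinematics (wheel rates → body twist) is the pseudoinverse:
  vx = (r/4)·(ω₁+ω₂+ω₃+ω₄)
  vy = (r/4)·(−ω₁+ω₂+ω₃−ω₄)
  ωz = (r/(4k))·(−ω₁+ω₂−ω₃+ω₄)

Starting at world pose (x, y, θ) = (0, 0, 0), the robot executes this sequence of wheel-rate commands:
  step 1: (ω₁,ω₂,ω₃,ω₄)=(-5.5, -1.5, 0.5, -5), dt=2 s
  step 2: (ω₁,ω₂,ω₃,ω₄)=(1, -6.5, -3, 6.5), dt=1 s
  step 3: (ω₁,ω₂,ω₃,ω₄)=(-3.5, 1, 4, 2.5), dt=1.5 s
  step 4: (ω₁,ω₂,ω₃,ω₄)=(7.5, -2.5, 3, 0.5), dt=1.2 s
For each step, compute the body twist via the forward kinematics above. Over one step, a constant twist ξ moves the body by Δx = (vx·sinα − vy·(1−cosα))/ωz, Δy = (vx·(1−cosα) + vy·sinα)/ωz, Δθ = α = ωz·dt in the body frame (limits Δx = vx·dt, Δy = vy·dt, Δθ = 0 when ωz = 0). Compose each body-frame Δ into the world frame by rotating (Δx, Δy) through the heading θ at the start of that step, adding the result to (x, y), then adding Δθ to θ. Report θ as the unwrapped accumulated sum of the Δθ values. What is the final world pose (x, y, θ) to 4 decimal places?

(-0.2401, 0.0556, -0.6216)

step 1: ξ=(vx,vy,ωz)=(-0.2300, 0.1900, -0.0811), dt=2.0 → body Δ=(-0.4272, 0.4156, -0.1622) → world pose (-0.4272, 0.4156, -0.1622)
step 2: ξ=(vx,vy,ωz)=(-0.0400, -0.3400, 0.1081), dt=1.0 → body Δ=(-0.0216, -0.3415, 0.1081) → world pose (-0.5037, 0.0820, -0.0541)
step 3: ξ=(vx,vy,ωz)=(0.0800, 0.1200, 0.1622), dt=1.5 → body Δ=(0.0970, 0.1928, 0.2432) → world pose (-0.3963, 0.2692, 0.1892)
step 4: ξ=(vx,vy,ωz)=(0.1700, -0.1500, -0.6757), dt=1.2 → body Δ=(0.1133, -0.2392, -0.8108) → world pose (-0.2401, 0.0556, -0.6216)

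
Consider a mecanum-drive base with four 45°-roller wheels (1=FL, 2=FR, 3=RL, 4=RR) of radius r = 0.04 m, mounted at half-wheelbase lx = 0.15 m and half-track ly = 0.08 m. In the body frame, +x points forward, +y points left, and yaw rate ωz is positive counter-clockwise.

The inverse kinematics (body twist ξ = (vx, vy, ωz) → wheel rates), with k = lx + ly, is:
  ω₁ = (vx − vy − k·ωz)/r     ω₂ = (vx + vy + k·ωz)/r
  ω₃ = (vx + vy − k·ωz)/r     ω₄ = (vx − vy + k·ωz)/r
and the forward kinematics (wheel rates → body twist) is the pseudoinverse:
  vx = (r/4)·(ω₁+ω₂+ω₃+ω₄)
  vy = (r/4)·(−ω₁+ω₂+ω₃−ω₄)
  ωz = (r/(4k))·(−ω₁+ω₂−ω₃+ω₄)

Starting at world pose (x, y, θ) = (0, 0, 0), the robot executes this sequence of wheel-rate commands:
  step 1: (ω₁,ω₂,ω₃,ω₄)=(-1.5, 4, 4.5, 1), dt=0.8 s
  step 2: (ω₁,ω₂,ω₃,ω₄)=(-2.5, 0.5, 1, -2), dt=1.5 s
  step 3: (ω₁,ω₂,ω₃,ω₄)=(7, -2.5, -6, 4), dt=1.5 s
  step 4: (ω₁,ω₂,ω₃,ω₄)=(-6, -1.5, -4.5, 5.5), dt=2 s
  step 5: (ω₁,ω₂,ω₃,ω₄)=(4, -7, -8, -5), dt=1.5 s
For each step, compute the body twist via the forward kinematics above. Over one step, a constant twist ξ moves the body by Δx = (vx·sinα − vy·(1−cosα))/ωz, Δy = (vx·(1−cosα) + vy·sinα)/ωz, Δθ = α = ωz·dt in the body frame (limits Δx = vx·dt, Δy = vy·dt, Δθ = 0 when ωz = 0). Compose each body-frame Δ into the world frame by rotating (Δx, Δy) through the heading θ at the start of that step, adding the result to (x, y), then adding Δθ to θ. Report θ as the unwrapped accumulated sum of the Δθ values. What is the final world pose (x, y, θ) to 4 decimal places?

(0.1292, -0.5906, 0.8413)

step 1: ξ=(vx,vy,ωz)=(0.0800, 0.0900, 0.0870), dt=0.8 → body Δ=(0.0614, 0.0742, 0.0696) → world pose (0.0614, 0.0742, 0.0696)
step 2: ξ=(vx,vy,ωz)=(-0.0300, 0.0600, 0.0000), dt=1.5 → body Δ=(-0.0450, 0.0900, 0.0000) → world pose (0.0103, 0.1608, 0.0696)
step 3: ξ=(vx,vy,ωz)=(0.0250, -0.1950, 0.0217), dt=1.5 → body Δ=(0.0423, -0.2918, 0.0326) → world pose (0.0727, -0.1274, 0.1022)
step 4: ξ=(vx,vy,ωz)=(-0.0650, -0.0550, 0.6304), dt=2.0 → body Δ=(-0.0376, -0.1547, 1.2609) → world pose (0.0512, -0.2851, 1.3630)
step 5: ξ=(vx,vy,ωz)=(-0.1600, -0.1400, -0.3478), dt=1.5 → body Δ=(-0.2828, -0.1394, -0.5217) → world pose (0.1292, -0.5906, 0.8413)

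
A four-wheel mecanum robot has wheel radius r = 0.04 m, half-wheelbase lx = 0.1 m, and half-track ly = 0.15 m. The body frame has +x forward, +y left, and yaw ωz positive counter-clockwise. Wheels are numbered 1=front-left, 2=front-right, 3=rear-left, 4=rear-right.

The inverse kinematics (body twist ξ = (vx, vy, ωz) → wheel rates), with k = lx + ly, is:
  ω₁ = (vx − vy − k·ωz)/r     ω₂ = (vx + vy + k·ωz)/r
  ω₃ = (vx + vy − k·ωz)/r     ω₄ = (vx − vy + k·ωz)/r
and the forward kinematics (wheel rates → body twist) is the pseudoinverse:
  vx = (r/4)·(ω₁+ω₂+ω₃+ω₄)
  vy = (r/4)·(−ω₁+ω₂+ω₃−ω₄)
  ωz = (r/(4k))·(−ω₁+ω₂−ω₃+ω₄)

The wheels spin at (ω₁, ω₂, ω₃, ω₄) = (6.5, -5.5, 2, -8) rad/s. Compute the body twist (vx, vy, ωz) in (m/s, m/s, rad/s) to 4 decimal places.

(-0.0500, -0.0200, -0.8800)

k = lx + ly = 0.1 + 0.15 = 0.2500
ω₁+ω₂+ω₃+ω₄ = -5.0000  →  vx = (0.04/4)·-5.0000 = -0.0500
−ω₁+ω₂+ω₃−ω₄ = -2.0000  →  vy = (0.04/4)·-2.0000 = -0.0200
−ω₁+ω₂−ω₃+ω₄ = -22.0000  →  ωz = (0.04/1.0000)·-22.0000 = -0.8800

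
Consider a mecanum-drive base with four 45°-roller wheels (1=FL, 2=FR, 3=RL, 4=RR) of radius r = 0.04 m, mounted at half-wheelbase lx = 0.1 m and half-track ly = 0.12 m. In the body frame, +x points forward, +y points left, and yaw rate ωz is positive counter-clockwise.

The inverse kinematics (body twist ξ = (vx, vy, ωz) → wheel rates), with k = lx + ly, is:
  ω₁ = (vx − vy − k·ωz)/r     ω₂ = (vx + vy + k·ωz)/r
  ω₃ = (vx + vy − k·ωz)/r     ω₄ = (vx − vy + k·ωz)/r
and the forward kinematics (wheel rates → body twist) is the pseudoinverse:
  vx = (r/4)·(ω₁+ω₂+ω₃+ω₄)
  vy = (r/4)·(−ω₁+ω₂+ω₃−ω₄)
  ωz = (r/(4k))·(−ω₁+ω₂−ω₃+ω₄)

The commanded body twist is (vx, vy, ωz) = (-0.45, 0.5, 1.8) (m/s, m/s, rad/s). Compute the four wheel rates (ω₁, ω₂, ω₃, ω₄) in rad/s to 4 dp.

(-33.6500, 11.1500, -8.6500, -13.8500)

k = lx + ly = 0.1 + 0.12 = 0.2200;  k·ωz = 0.2200·1.8 = 0.3960
ω₁ (FL) = (vx − vy − k·ωz)/r = -1.3460/0.04 = -33.6500
ω₂ (FR) = (vx + vy + k·ωz)/r = 0.4460/0.04 = 11.1500
ω₃ (RL) = (vx + vy − k·ωz)/r = -0.3460/0.04 = -8.6500
ω₄ (RR) = (vx − vy + k·ωz)/r = -0.5540/0.04 = -13.8500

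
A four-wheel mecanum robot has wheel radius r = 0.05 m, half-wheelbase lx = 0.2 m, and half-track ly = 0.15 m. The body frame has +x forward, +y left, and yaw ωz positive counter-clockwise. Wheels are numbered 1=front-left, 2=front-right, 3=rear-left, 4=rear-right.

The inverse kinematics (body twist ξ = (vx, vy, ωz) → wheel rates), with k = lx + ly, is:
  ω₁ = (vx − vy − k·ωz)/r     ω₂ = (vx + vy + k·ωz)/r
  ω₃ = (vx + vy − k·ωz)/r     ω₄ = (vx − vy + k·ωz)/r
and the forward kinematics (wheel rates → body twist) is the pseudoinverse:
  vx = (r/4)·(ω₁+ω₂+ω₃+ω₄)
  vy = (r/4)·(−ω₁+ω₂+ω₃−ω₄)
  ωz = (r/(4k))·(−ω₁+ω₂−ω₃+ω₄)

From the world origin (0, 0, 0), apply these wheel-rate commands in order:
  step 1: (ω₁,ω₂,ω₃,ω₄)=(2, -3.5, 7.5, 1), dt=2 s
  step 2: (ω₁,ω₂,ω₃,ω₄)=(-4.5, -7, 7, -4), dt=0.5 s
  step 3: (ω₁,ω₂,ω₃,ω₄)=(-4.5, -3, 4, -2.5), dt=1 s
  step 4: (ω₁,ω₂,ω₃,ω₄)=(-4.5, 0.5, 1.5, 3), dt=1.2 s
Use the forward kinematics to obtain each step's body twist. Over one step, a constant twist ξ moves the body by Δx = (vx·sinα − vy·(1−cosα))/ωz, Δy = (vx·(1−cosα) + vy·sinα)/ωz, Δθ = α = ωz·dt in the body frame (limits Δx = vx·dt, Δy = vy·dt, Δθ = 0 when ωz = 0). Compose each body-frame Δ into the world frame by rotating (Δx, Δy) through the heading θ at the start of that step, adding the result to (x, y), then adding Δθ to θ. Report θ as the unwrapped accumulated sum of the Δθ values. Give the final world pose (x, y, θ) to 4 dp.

(0.2940, 0.1471, -0.9982)

step 1: ξ=(vx,vy,ωz)=(0.0875, 0.0125, -0.4286), dt=2.0 → body Δ=(0.1644, -0.0485, -0.8571) → world pose (0.1644, -0.0485, -0.8571)
step 2: ξ=(vx,vy,ωz)=(-0.1063, 0.1063, -0.4821), dt=0.5 → body Δ=(-0.0462, 0.0590, -0.2411) → world pose (0.1787, 0.0251, -1.0982)
step 3: ξ=(vx,vy,ωz)=(-0.0750, 0.1000, -0.1786), dt=1.0 → body Δ=(-0.0657, 0.1061, -0.1786) → world pose (0.2434, 0.1319, -1.2768)
step 4: ξ=(vx,vy,ωz)=(0.0063, 0.0437, 0.2321), dt=1.2 → body Δ=(0.0001, 0.0529, 0.2786) → world pose (0.2940, 0.1471, -0.9982)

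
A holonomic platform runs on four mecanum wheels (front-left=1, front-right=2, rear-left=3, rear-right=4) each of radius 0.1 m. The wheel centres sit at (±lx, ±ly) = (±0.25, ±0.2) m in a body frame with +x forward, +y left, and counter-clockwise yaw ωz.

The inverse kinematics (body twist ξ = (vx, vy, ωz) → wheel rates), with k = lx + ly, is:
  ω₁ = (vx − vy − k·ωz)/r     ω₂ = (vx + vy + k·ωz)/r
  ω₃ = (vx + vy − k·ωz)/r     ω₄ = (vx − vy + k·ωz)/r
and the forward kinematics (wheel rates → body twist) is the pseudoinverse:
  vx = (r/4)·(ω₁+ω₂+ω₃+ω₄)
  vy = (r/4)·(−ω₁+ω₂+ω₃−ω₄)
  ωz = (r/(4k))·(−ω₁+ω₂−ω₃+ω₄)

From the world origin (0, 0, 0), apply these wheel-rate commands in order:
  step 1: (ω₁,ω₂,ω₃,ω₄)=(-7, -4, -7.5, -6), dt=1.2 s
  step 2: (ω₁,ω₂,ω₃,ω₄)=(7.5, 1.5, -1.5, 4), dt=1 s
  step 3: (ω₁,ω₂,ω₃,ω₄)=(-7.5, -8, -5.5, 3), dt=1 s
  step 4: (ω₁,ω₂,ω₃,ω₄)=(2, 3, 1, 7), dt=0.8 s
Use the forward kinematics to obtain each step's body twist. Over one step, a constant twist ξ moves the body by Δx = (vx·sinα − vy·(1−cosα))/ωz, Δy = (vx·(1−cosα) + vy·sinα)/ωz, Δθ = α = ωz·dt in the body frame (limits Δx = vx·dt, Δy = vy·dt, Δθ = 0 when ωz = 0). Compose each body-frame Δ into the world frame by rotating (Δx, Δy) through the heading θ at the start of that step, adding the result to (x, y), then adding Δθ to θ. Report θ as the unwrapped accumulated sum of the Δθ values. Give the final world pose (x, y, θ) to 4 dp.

(-0.4179, -0.5337, 1.0278)

step 1: ξ=(vx,vy,ωz)=(-0.6125, 0.0375, 0.2500), dt=1.2 → body Δ=(-0.7307, -0.0651, 0.3000) → world pose (-0.7307, -0.0651, 0.3000)
step 2: ξ=(vx,vy,ωz)=(0.2875, -0.2875, -0.0278), dt=1.0 → body Δ=(0.2835, -0.2915, -0.0278) → world pose (-0.3738, -0.2598, 0.2722)
step 3: ξ=(vx,vy,ωz)=(-0.4500, -0.2250, 0.4444), dt=1.0 → body Δ=(-0.3861, -0.3160, 0.4444) → world pose (-0.6607, -0.6680, 0.7167)
step 4: ξ=(vx,vy,ωz)=(0.3250, -0.1250, 0.3889), dt=0.8 → body Δ=(0.2713, -0.0583, 0.3111) → world pose (-0.4179, -0.5337, 1.0278)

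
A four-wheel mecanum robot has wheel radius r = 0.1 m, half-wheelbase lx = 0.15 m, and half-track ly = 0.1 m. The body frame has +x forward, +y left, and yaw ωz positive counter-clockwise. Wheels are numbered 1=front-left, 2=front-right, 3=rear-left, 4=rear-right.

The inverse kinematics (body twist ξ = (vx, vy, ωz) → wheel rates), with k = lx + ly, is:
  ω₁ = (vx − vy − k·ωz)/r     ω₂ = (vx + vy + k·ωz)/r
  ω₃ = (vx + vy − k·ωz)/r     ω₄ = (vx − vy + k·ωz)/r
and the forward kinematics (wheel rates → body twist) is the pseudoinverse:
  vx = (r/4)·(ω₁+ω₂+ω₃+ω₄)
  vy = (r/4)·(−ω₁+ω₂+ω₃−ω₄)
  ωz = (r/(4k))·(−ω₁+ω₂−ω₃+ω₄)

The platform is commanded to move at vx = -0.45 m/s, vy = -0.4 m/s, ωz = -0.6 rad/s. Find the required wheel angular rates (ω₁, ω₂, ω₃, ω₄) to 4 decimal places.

k = lx + ly = 0.15 + 0.1 = 0.2500;  k·ωz = 0.2500·-0.6 = -0.1500
ω₁ (FL) = (vx − vy − k·ωz)/r = 0.1000/0.1 = 1.0000
ω₂ (FR) = (vx + vy + k·ωz)/r = -1.0000/0.1 = -10.0000
ω₃ (RL) = (vx + vy − k·ωz)/r = -0.7000/0.1 = -7.0000
ω₄ (RR) = (vx − vy + k·ωz)/r = -0.2000/0.1 = -2.0000

(1.0000, -10.0000, -7.0000, -2.0000)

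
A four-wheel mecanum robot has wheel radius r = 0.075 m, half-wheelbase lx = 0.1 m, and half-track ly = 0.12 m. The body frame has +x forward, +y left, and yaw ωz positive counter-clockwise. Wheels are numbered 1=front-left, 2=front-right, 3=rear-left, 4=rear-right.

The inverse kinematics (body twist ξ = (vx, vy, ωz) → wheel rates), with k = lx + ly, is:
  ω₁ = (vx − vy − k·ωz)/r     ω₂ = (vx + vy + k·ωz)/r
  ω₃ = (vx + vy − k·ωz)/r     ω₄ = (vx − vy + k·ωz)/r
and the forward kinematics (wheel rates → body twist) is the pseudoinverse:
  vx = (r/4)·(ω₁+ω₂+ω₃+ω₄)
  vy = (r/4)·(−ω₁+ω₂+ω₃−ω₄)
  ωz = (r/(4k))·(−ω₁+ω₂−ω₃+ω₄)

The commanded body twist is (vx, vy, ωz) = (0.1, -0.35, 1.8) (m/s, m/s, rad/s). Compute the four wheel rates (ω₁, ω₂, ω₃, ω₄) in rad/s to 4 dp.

k = lx + ly = 0.1 + 0.12 = 0.2200;  k·ωz = 0.2200·1.8 = 0.3960
ω₁ (FL) = (vx − vy − k·ωz)/r = 0.0540/0.075 = 0.7200
ω₂ (FR) = (vx + vy + k·ωz)/r = 0.1460/0.075 = 1.9467
ω₃ (RL) = (vx + vy − k·ωz)/r = -0.6460/0.075 = -8.6133
ω₄ (RR) = (vx − vy + k·ωz)/r = 0.8460/0.075 = 11.2800

(0.7200, 1.9467, -8.6133, 11.2800)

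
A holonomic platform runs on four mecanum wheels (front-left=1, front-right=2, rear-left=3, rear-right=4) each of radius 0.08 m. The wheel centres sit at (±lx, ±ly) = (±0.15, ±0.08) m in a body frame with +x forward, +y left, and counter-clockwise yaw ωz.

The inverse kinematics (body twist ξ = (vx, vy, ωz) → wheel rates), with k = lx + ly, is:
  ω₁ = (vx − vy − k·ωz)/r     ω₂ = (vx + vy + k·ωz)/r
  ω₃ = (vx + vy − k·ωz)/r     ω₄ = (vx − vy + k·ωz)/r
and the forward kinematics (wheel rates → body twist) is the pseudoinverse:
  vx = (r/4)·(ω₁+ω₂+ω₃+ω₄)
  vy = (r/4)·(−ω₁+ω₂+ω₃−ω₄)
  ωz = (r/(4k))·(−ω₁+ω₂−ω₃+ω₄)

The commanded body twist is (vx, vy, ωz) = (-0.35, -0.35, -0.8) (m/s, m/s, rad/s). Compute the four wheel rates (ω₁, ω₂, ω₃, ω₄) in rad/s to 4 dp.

(2.3000, -11.0500, -6.4500, -2.3000)

k = lx + ly = 0.15 + 0.08 = 0.2300;  k·ωz = 0.2300·-0.8 = -0.1840
ω₁ (FL) = (vx − vy − k·ωz)/r = 0.1840/0.08 = 2.3000
ω₂ (FR) = (vx + vy + k·ωz)/r = -0.8840/0.08 = -11.0500
ω₃ (RL) = (vx + vy − k·ωz)/r = -0.5160/0.08 = -6.4500
ω₄ (RR) = (vx − vy + k·ωz)/r = -0.1840/0.08 = -2.3000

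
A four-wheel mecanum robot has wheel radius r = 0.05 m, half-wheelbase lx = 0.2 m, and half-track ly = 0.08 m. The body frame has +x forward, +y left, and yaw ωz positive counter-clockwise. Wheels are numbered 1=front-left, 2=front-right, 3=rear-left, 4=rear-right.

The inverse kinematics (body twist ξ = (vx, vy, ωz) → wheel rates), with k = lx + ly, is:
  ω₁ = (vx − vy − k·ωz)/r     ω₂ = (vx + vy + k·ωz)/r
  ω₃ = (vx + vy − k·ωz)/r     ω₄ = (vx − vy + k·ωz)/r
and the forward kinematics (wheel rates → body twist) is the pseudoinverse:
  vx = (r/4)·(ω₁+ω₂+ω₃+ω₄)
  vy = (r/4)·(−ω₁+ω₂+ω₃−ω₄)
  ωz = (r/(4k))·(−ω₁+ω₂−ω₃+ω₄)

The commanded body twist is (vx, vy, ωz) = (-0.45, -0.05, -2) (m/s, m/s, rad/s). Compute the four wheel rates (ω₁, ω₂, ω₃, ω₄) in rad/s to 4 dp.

(3.2000, -21.2000, 1.2000, -19.2000)

k = lx + ly = 0.2 + 0.08 = 0.2800;  k·ωz = 0.2800·-2 = -0.5600
ω₁ (FL) = (vx − vy − k·ωz)/r = 0.1600/0.05 = 3.2000
ω₂ (FR) = (vx + vy + k·ωz)/r = -1.0600/0.05 = -21.2000
ω₃ (RL) = (vx + vy − k·ωz)/r = 0.0600/0.05 = 1.2000
ω₄ (RR) = (vx − vy + k·ωz)/r = -0.9600/0.05 = -19.2000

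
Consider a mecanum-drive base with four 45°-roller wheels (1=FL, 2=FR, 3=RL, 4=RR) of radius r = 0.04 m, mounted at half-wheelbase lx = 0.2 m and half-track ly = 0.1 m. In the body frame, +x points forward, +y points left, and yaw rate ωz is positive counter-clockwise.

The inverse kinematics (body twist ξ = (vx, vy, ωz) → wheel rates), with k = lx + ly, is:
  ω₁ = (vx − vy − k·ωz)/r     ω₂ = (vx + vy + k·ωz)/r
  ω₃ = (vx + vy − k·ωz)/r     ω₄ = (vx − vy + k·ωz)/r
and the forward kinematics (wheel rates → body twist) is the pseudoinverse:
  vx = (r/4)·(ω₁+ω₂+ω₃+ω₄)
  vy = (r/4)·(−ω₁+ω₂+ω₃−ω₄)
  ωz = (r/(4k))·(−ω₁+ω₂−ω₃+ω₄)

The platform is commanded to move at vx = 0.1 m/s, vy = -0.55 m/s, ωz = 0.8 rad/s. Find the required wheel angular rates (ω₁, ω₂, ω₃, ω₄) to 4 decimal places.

(10.2500, -5.2500, -17.2500, 22.2500)

k = lx + ly = 0.2 + 0.1 = 0.3000;  k·ωz = 0.3000·0.8 = 0.2400
ω₁ (FL) = (vx − vy − k·ωz)/r = 0.4100/0.04 = 10.2500
ω₂ (FR) = (vx + vy + k·ωz)/r = -0.2100/0.04 = -5.2500
ω₃ (RL) = (vx + vy − k·ωz)/r = -0.6900/0.04 = -17.2500
ω₄ (RR) = (vx − vy + k·ωz)/r = 0.8900/0.04 = 22.2500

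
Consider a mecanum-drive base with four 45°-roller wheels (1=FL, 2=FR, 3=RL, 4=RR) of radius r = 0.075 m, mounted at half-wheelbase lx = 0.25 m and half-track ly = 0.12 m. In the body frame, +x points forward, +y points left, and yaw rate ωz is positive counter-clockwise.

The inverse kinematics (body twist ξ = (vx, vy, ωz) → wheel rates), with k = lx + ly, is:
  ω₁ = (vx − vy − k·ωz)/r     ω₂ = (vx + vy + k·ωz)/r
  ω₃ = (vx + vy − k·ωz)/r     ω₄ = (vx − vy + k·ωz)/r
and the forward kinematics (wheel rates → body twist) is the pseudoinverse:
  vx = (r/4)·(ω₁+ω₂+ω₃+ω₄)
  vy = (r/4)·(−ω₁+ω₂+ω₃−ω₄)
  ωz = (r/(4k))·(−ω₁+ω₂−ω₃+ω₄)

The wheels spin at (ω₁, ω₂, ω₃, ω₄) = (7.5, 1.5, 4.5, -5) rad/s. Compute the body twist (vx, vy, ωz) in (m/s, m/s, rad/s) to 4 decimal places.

(0.1594, 0.0656, -0.7855)

k = lx + ly = 0.25 + 0.12 = 0.3700
ω₁+ω₂+ω₃+ω₄ = 8.5000  →  vx = (0.075/4)·8.5000 = 0.1594
−ω₁+ω₂+ω₃−ω₄ = 3.5000  →  vy = (0.075/4)·3.5000 = 0.0656
−ω₁+ω₂−ω₃+ω₄ = -15.5000  →  ωz = (0.075/1.4800)·-15.5000 = -0.7855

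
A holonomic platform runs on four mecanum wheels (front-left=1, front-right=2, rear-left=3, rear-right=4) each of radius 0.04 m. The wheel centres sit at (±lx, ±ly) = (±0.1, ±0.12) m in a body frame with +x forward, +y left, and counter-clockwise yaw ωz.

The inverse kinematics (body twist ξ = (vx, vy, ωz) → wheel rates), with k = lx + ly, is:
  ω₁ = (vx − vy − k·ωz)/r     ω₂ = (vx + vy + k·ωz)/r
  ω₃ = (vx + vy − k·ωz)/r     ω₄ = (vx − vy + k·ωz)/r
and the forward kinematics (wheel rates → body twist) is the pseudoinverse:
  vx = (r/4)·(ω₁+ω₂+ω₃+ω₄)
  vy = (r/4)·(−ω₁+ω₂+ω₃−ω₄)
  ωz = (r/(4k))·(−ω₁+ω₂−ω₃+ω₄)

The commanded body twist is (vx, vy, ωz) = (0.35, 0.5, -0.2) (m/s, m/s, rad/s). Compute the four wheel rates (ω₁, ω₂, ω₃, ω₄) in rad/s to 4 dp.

(-2.6500, 20.1500, 22.3500, -4.8500)

k = lx + ly = 0.1 + 0.12 = 0.2200;  k·ωz = 0.2200·-0.2 = -0.0440
ω₁ (FL) = (vx − vy − k·ωz)/r = -0.1060/0.04 = -2.6500
ω₂ (FR) = (vx + vy + k·ωz)/r = 0.8060/0.04 = 20.1500
ω₃ (RL) = (vx + vy − k·ωz)/r = 0.8940/0.04 = 22.3500
ω₄ (RR) = (vx − vy + k·ωz)/r = -0.1940/0.04 = -4.8500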